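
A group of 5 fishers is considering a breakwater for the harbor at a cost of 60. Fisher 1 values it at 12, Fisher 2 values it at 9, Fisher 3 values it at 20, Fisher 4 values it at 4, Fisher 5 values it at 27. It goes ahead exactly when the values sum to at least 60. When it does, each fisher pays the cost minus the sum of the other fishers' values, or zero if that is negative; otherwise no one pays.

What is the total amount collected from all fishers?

Total value 72 ≥ cost 60, so it is built.
Fisher 1: others sum to 60; max(0, 60 - 60) = 0.
Fisher 2: others sum to 63; max(0, 60 - 63) = 0.
Fisher 3: others sum to 52; max(0, 60 - 52) = 8.
Fisher 4: others sum to 68; max(0, 60 - 68) = 0.
Fisher 5: others sum to 45; max(0, 60 - 45) = 15.
Total collected = 0 + 0 + 8 + 0 + 15 = 23.

23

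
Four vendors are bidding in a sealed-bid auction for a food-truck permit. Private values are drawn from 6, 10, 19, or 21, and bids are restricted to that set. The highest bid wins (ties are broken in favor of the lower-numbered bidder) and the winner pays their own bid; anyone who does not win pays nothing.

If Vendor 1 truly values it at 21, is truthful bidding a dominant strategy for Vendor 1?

No

Consider the case where Vendor 2 bids 6, Vendor 3 bids 6 and Vendor 4 bids 6.
Truthful bid 21: wins, pays 21, utility 21 - 21 = 0.
Bid 6 instead: wins, pays 6, utility 21 - 6 = 15.
Since 15 > 0, bidding 6 is strictly better here, so truthful bidding is not dominant.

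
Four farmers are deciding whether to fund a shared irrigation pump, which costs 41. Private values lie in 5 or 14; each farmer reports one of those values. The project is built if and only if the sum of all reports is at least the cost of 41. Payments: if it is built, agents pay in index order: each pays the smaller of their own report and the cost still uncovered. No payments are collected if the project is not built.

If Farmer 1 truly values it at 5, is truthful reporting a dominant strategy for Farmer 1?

Check each profile of the others' reports and compare truth against every alternative report.
Others report (5, 14, 14): truth gives 0, best alternative gives -9.
Others report (14, 5, 14): truth gives 0, best alternative gives -9.
Others report (14, 14, 5): truth gives 0, best alternative gives -9.
Others report (14, 14, 14): truth gives 0, best alternative gives -9.
Others report (5, 5, 5): truth gives 0, best alternative gives 0.
Others report (5, 5, 14): truth gives 0, best alternative gives 0.
(Remaining 2 profiles checked similarly; truth is weakly best in each.)
In every case the truthful report is at least as good as any alternative, so it is a dominant strategy.

Yes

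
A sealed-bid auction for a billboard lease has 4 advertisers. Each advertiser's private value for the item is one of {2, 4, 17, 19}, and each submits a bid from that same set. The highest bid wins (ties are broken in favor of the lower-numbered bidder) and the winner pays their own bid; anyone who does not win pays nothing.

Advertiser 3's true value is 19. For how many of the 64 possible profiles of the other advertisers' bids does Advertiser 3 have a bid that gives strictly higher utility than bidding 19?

12

Others bid (2, 2, 2): truth gives 0; bid 4 gives 15 > 0. Violating.
Others bid (2, 2, 4): truth gives 0; bid 4 gives 15 > 0. Violating.
Others bid (2, 2, 17): truth gives 0; bid 17 gives 2 > 0. Violating.
Others bid (2, 4, 2): truth gives 0; bid 17 gives 2 > 0. Violating.
Others bid (2, 2, 19): truth gives 0; no alternative beats it.
Others bid (2, 4, 19): truth gives 0; no alternative beats it.
(Checking all 64 profiles: 12 have a profitable deviation, 52 do not.)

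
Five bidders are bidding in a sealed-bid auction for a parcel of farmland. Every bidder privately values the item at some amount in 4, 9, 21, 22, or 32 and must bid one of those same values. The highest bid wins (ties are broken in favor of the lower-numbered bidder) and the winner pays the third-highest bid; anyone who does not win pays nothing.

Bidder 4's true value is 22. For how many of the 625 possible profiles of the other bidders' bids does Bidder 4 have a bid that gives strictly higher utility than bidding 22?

Others bid (4, 4, 4, 32): truth gives 0; bid 32 gives 18 > 0. Violating.
Others bid (4, 4, 9, 32): truth gives 0; bid 32 gives 13 > 0. Violating.
Others bid (4, 4, 21, 32): truth gives 0; bid 32 gives 1 > 0. Violating.
Others bid (4, 4, 22, 4): truth gives 0; bid 32 gives 18 > 0. Violating.
Others bid (4, 4, 4, 4): truth gives 18; no alternative beats it.
Others bid (4, 4, 4, 9): truth gives 18; no alternative beats it.
(Checking all 625 profiles: 108 have a profitable deviation, 517 do not.)

108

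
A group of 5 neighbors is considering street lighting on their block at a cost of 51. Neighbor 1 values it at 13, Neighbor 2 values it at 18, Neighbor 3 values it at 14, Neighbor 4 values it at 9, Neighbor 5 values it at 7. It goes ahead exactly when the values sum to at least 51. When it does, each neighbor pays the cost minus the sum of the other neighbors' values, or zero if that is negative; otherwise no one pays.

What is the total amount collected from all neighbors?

15

Total value 61 ≥ cost 51, so it is built.
Neighbor 1: others sum to 48; max(0, 51 - 48) = 3.
Neighbor 2: others sum to 43; max(0, 51 - 43) = 8.
Neighbor 3: others sum to 47; max(0, 51 - 47) = 4.
Neighbor 4: others sum to 52; max(0, 51 - 52) = 0.
Neighbor 5: others sum to 54; max(0, 51 - 54) = 0.
Total collected = 3 + 8 + 4 + 0 + 0 = 15.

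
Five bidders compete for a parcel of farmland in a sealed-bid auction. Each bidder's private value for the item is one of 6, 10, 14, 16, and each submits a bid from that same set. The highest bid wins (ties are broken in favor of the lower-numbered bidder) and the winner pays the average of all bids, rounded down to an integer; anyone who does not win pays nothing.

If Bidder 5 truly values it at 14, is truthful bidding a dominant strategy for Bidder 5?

Consider the case where Bidder 1 bids 6, Bidder 2 bids 6, Bidder 3 bids 6 and Bidder 4 bids 6.
Truthful bid 14: wins, pays 7, utility 14 - 7 = 7.
Bid 10 instead: wins, pays 6, utility 14 - 6 = 8.
Since 8 > 7, bidding 10 is strictly better here, so truthful bidding is not dominant.

No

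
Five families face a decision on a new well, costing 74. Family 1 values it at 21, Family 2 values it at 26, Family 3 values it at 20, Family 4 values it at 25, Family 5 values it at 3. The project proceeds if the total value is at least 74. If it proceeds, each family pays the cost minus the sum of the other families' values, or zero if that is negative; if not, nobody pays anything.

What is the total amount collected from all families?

Total value 95 ≥ cost 74, so it is built.
Family 1: others sum to 74; max(0, 74 - 74) = 0.
Family 2: others sum to 69; max(0, 74 - 69) = 5.
Family 3: others sum to 75; max(0, 74 - 75) = 0.
Family 4: others sum to 70; max(0, 74 - 70) = 4.
Family 5: others sum to 92; max(0, 74 - 92) = 0.
Total collected = 0 + 5 + 0 + 4 + 0 = 9.

9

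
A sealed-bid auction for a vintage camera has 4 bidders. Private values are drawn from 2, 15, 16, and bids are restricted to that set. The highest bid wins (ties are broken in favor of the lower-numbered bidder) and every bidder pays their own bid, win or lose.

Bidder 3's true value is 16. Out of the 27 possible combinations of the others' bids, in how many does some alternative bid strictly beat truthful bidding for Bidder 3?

17

Others bid (2, 2, 2): truth gives 0; bid 15 gives 1 > 0. Violating.
Others bid (2, 2, 15): truth gives 0; bid 15 gives 1 > 0. Violating.
Others bid (2, 16, 2): truth gives -16; bid 2 gives -2 > -16. Violating.
Others bid (2, 16, 15): truth gives -16; bid 2 gives -2 > -16. Violating.
Others bid (2, 2, 16): truth gives 0; no alternative beats it.
Others bid (2, 15, 2): truth gives 0; no alternative beats it.
(Checking all 27 profiles: 17 have a profitable deviation, 10 do not.)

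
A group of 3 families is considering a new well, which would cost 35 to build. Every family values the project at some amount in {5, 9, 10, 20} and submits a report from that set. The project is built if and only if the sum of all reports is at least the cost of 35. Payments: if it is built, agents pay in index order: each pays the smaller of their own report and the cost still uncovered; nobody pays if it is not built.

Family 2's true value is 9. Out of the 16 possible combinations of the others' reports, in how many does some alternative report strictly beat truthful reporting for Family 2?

Others report (10, 20): truth gives 0; report 5 gives 4 > 0. Violating.
Others report (20, 10): truth gives 0; report 5 gives 4 > 0. Violating.
Others report (20, 20): truth gives 0; report 5 gives 4 > 0. Violating.
Others report (5, 5): truth gives 0; no alternative beats it.
Others report (5, 9): truth gives 0; no alternative beats it.
(Checking all 16 profiles: 3 have a profitable deviation, 13 do not.)

3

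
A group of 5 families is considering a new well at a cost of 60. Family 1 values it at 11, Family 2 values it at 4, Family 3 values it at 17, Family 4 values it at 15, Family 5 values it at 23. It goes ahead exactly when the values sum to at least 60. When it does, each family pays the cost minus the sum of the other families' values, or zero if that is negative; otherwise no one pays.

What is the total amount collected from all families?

26

Total value 70 ≥ cost 60, so it is built.
Family 1: others sum to 59; max(0, 60 - 59) = 1.
Family 2: others sum to 66; max(0, 60 - 66) = 0.
Family 3: others sum to 53; max(0, 60 - 53) = 7.
Family 4: others sum to 55; max(0, 60 - 55) = 5.
Family 5: others sum to 47; max(0, 60 - 47) = 13.
Total collected = 1 + 0 + 7 + 5 + 13 = 26.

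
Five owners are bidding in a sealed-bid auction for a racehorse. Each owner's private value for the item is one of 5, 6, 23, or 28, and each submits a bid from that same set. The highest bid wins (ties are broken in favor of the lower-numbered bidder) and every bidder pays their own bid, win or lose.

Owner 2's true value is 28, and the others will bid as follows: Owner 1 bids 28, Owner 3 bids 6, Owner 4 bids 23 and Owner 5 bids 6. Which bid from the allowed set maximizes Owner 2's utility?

5

Bid 5: loses but pays 5, utility -5.
Bid 6: loses but pays 6, utility -6.
Bid 23: loses but pays 23, utility -23.
Bid 28: loses but pays 28, utility -28.
The best choice is 5 with utility -5.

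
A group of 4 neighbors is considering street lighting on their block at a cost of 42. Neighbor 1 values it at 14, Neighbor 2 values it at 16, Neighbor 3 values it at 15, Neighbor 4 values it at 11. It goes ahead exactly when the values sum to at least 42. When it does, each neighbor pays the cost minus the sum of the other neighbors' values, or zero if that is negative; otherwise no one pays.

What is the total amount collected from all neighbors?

3

Total value 56 ≥ cost 42, so it is built.
Neighbor 1: others sum to 42; max(0, 42 - 42) = 0.
Neighbor 2: others sum to 40; max(0, 42 - 40) = 2.
Neighbor 3: others sum to 41; max(0, 42 - 41) = 1.
Neighbor 4: others sum to 45; max(0, 42 - 45) = 0.
Total collected = 0 + 2 + 1 + 0 = 3.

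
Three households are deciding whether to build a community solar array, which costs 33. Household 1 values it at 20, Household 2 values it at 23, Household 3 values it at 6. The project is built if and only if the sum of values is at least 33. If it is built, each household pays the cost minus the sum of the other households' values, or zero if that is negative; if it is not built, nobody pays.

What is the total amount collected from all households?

Total value 49 ≥ cost 33, so it is built.
Household 1: others sum to 29; max(0, 33 - 29) = 4.
Household 2: others sum to 26; max(0, 33 - 26) = 7.
Household 3: others sum to 43; max(0, 33 - 43) = 0.
Total collected = 4 + 7 + 0 = 11.

11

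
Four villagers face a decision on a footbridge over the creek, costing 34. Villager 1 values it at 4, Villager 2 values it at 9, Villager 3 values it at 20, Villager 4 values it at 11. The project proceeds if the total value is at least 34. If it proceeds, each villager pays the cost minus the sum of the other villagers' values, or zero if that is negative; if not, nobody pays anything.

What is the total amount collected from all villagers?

11

Total value 44 ≥ cost 34, so it is built.
Villager 1: others sum to 40; max(0, 34 - 40) = 0.
Villager 2: others sum to 35; max(0, 34 - 35) = 0.
Villager 3: others sum to 24; max(0, 34 - 24) = 10.
Villager 4: others sum to 33; max(0, 34 - 33) = 1.
Total collected = 0 + 0 + 10 + 1 = 11.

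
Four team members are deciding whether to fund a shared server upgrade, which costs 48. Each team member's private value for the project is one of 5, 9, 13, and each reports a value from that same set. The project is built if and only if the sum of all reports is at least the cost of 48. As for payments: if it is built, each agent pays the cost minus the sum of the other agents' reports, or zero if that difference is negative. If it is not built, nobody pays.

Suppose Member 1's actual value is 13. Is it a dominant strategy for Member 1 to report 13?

Check each profile of the others' reports and compare truth against every alternative report.
Others report (13, 13, 13): truth gives 4, best alternative gives 4.
Others report (5, 5, 5): truth gives 0, best alternative gives 0.
Others report (5, 5, 9): truth gives 0, best alternative gives 0.
Others report (5, 5, 13): truth gives 0, best alternative gives 0.
Others report (5, 9, 5): truth gives 0, best alternative gives 0.
Others report (5, 9, 9): truth gives 0, best alternative gives 0.
(Remaining 21 profiles checked similarly; truth is weakly best in each.)
In every case the truthful report is at least as good as any alternative, so it is a dominant strategy.

Yes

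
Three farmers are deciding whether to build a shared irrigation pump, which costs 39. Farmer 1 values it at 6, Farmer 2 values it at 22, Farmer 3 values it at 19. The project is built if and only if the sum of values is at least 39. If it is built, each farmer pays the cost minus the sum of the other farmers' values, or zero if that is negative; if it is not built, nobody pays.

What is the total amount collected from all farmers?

25

Total value 47 ≥ cost 39, so it is built.
Farmer 1: others sum to 41; max(0, 39 - 41) = 0.
Farmer 2: others sum to 25; max(0, 39 - 25) = 14.
Farmer 3: others sum to 28; max(0, 39 - 28) = 11.
Total collected = 0 + 14 + 11 = 25.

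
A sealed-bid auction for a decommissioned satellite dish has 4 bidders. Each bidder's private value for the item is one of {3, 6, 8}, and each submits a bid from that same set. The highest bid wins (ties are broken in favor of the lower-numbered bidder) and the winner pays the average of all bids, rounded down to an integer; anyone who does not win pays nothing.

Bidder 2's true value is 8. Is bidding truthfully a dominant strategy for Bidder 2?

Consider the case where Bidder 1 bids 3, Bidder 3 bids 3 and Bidder 4 bids 3.
Truthful bid 8: wins, pays 4, utility 8 - 4 = 4.
Bid 6 instead: wins, pays 3, utility 8 - 3 = 5.
Since 5 > 4, bidding 6 is strictly better here, so truthful bidding is not dominant.

No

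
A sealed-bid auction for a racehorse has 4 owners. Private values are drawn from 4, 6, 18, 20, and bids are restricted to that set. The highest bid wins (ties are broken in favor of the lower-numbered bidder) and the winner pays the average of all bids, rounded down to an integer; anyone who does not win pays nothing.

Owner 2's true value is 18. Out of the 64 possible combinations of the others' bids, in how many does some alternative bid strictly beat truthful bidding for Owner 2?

Others bid (4, 4, 4): truth gives 11; bid 6 gives 14 > 11. Violating.
Others bid (4, 4, 6): truth gives 10; bid 6 gives 13 > 10. Violating.
Others bid (4, 4, 20): truth gives 0; bid 20 gives 6 > 0. Violating.
Others bid (4, 6, 4): truth gives 10; bid 6 gives 13 > 10. Violating.
Others bid (4, 4, 18): truth gives 7; no alternative beats it.
Others bid (4, 6, 18): truth gives 7; no alternative beats it.
(Checking all 64 profiles: 30 have a profitable deviation, 34 do not.)

30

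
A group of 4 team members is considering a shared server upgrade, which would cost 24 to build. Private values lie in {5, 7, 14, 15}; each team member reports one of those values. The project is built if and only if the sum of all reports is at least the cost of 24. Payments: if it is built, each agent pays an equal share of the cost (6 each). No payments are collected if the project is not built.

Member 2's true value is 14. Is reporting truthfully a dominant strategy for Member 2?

Yes

Check each profile of the others' reports and compare truth against every alternative report.
Others report (5, 5, 5): truth gives 8, best alternative gives 8.
Others report (5, 5, 7): truth gives 8, best alternative gives 8.
Others report (5, 5, 14): truth gives 8, best alternative gives 8.
Others report (5, 5, 15): truth gives 8, best alternative gives 8.
Others report (5, 7, 5): truth gives 8, best alternative gives 8.
Others report (5, 7, 7): truth gives 8, best alternative gives 8.
(Remaining 58 profiles checked similarly; truth is weakly best in each.)
In every case the truthful report is at least as good as any alternative, so it is a dominant strategy.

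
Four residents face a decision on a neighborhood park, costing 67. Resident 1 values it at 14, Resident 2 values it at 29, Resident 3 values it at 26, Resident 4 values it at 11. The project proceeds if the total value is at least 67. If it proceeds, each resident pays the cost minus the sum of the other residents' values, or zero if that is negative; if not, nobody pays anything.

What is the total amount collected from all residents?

Total value 80 ≥ cost 67, so it is built.
Resident 1: others sum to 66; max(0, 67 - 66) = 1.
Resident 2: others sum to 51; max(0, 67 - 51) = 16.
Resident 3: others sum to 54; max(0, 67 - 54) = 13.
Resident 4: others sum to 69; max(0, 67 - 69) = 0.
Total collected = 1 + 16 + 13 + 0 = 30.

30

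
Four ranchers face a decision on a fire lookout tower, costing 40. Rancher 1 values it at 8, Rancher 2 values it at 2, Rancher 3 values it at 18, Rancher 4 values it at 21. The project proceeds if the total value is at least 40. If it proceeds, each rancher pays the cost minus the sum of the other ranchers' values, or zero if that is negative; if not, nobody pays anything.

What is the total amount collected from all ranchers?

Total value 49 ≥ cost 40, so it is built.
Rancher 1: others sum to 41; max(0, 40 - 41) = 0.
Rancher 2: others sum to 47; max(0, 40 - 47) = 0.
Rancher 3: others sum to 31; max(0, 40 - 31) = 9.
Rancher 4: others sum to 28; max(0, 40 - 28) = 12.
Total collected = 0 + 0 + 9 + 12 = 21.

21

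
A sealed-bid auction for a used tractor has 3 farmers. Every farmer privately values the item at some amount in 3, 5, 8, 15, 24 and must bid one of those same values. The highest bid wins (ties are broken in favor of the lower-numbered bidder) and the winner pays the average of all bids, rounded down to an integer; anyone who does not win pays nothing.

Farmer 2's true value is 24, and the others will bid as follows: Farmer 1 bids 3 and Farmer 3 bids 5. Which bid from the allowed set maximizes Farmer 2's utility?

Bid 3: loses, pays 0, utility 0.
Bid 5: wins, pays 4, utility 24 - 4 = 20.
Bid 8: wins, pays 5, utility 24 - 5 = 19.
Bid 15: wins, pays 7, utility 24 - 7 = 17.
Bid 24: wins, pays 10, utility 24 - 10 = 14.
The best choice is 5 with utility 20.

5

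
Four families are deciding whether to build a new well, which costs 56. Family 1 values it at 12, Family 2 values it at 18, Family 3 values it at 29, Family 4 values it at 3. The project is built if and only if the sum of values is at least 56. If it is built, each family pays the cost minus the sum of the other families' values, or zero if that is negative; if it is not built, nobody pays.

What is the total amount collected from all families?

41

Total value 62 ≥ cost 56, so it is built.
Family 1: others sum to 50; max(0, 56 - 50) = 6.
Family 2: others sum to 44; max(0, 56 - 44) = 12.
Family 3: others sum to 33; max(0, 56 - 33) = 23.
Family 4: others sum to 59; max(0, 56 - 59) = 0.
Total collected = 6 + 12 + 23 + 0 = 41.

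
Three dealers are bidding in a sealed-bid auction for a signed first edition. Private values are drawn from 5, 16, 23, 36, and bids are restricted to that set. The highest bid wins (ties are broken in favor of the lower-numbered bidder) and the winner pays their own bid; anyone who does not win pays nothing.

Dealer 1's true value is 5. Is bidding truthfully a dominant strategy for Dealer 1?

Check each profile of the others' bids and compare truth against every alternative bid.
Others bid (5, 5): truth gives 0, best alternative gives -11.
Others bid (5, 16): truth gives 0, best alternative gives -11.
Others bid (16, 5): truth gives 0, best alternative gives -11.
Others bid (16, 16): truth gives 0, best alternative gives -11.
Others bid (5, 23): truth gives 0, best alternative gives 0.
Others bid (5, 36): truth gives 0, best alternative gives 0.
(Remaining 10 profiles checked similarly; truth is weakly best in each.)
In every case the truthful bid is at least as good as any alternative, so it is a dominant strategy.

Yes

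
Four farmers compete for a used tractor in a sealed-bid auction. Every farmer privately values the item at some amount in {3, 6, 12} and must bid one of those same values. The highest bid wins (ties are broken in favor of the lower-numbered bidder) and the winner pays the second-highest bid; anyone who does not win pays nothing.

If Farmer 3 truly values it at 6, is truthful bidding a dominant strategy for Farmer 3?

Check each profile of the others' bids and compare truth against every alternative bid.
Others bid (3, 3, 3): truth gives 3, best alternative gives 3.
Others bid (3, 3, 6): truth gives 0, best alternative gives 0.
Others bid (3, 3, 12): truth gives 0, best alternative gives 0.
Others bid (3, 6, 3): truth gives 0, best alternative gives 0.
Others bid (3, 6, 6): truth gives 0, best alternative gives 0.
Others bid (3, 6, 12): truth gives 0, best alternative gives 0.
(Remaining 21 profiles checked similarly; truth is weakly best in each.)
In every case the truthful bid is at least as good as any alternative, so it is a dominant strategy.

Yes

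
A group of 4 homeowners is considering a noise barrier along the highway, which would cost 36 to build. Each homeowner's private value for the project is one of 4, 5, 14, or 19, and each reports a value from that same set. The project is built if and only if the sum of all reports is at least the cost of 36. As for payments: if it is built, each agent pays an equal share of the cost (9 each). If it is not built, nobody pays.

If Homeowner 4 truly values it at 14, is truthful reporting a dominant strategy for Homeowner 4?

Yes

Check each profile of the others' reports and compare truth against every alternative report.
Others report (4, 4, 14): truth gives 5, best alternative gives 5.
Others report (4, 4, 19): truth gives 5, best alternative gives 5.
Others report (4, 5, 14): truth gives 5, best alternative gives 5.
Others report (4, 5, 19): truth gives 5, best alternative gives 5.
Others report (4, 14, 4): truth gives 5, best alternative gives 5.
Others report (4, 14, 5): truth gives 5, best alternative gives 5.
(Remaining 58 profiles checked similarly; truth is weakly best in each.)
In every case the truthful report is at least as good as any alternative, so it is a dominant strategy.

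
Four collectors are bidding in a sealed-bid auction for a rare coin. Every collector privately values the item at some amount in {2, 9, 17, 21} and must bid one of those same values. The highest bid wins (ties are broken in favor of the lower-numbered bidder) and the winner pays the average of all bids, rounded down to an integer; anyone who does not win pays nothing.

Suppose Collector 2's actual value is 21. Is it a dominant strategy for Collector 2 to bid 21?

Consider the case where Collector 1 bids 2, Collector 3 bids 2 and Collector 4 bids 2.
Truthful bid 21: wins, pays 6, utility 21 - 6 = 15.
Bid 9 instead: wins, pays 3, utility 21 - 3 = 18.
Since 18 > 15, bidding 9 is strictly better here, so truthful bidding is not dominant.

No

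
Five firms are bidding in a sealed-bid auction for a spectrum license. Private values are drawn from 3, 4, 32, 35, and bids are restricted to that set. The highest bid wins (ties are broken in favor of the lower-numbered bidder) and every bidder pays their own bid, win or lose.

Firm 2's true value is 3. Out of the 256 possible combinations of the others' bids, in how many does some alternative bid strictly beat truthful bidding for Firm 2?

8

Others bid (3, 3, 3, 3): truth gives -3; bid 4 gives -1 > -3. Violating.
Others bid (3, 3, 3, 4): truth gives -3; bid 4 gives -1 > -3. Violating.
Others bid (3, 3, 4, 3): truth gives -3; bid 4 gives -1 > -3. Violating.
Others bid (3, 3, 4, 4): truth gives -3; bid 4 gives -1 > -3. Violating.
Others bid (3, 3, 3, 32): truth gives -3; no alternative beats it.
Others bid (3, 3, 3, 35): truth gives -3; no alternative beats it.
(Checking all 256 profiles: 8 have a profitable deviation, 248 do not.)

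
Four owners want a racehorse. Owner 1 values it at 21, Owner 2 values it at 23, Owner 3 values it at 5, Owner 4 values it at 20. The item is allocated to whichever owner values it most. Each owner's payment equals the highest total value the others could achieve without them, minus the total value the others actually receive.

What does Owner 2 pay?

21

Owner 2 has the highest value and receives the item.
Without Owner 2, the item would go to the next-highest value, 21, so the others could achieve 21.
With Owner 2 present and winning, the others receive nothing, so their total is 0.
Payment = 21 - 0 = 21.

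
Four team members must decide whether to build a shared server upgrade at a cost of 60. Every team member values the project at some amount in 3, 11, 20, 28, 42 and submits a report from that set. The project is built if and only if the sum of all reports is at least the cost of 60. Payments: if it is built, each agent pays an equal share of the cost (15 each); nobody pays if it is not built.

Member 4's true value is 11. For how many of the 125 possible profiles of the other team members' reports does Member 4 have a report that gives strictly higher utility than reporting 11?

Others report (3, 11, 42): truth gives -4; report 3 gives 0 > -4. Violating.
Others report (3, 20, 28): truth gives -4; report 3 gives 0 > -4. Violating.
Others report (3, 28, 20): truth gives -4; report 3 gives 0 > -4. Violating.
Others report (3, 42, 11): truth gives -4; report 3 gives 0 > -4. Violating.
Others report (3, 3, 3): truth gives 0; no alternative beats it.
Others report (3, 3, 11): truth gives 0; no alternative beats it.
(Checking all 125 profiles: 18 have a profitable deviation, 107 do not.)

18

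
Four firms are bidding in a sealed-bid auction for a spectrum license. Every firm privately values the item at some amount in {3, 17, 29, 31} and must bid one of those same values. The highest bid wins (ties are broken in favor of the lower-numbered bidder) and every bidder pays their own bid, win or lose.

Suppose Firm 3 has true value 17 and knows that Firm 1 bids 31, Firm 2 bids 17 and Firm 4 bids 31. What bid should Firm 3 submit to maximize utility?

3

Bid 3: loses but pays 3, utility -3.
Bid 17: loses but pays 17, utility -17.
Bid 29: loses but pays 29, utility -29.
Bid 31: loses but pays 31, utility -31.
The best choice is 3 with utility -3.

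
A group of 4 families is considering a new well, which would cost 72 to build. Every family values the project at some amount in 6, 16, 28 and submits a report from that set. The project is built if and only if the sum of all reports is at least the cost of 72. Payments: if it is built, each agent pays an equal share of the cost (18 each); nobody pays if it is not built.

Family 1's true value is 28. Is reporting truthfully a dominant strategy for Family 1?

Yes

Check each profile of the others' reports and compare truth against every alternative report.
Others report (6, 16, 28): truth gives 10, best alternative gives 0.
Others report (6, 28, 16): truth gives 10, best alternative gives 0.
Others report (16, 6, 28): truth gives 10, best alternative gives 0.
Others report (16, 16, 16): truth gives 10, best alternative gives 0.
Others report (16, 28, 6): truth gives 10, best alternative gives 0.
Others report (28, 6, 16): truth gives 10, best alternative gives 0.
(Remaining 21 profiles checked similarly; truth is weakly best in each.)
In every case the truthful report is at least as good as any alternative, so it is a dominant strategy.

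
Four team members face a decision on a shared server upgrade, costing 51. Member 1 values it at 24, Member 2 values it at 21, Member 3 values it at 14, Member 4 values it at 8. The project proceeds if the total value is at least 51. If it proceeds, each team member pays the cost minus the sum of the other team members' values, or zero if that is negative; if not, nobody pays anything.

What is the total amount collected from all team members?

Total value 67 ≥ cost 51, so it is built.
Member 1: others sum to 43; max(0, 51 - 43) = 8.
Member 2: others sum to 46; max(0, 51 - 46) = 5.
Member 3: others sum to 53; max(0, 51 - 53) = 0.
Member 4: others sum to 59; max(0, 51 - 59) = 0.
Total collected = 8 + 5 + 0 + 0 = 13.

13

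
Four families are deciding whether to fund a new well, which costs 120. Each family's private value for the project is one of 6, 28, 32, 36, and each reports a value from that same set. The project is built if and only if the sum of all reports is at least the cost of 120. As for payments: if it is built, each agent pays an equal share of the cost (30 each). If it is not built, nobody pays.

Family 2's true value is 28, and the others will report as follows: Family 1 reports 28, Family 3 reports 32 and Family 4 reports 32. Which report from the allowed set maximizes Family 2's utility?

6

Report 6: project not built, utility 0.
Report 28: project built, pays 30, utility 28 - 30 = -2.
Report 32: project built, pays 30, utility 28 - 30 = -2.
Report 36: project built, pays 30, utility 28 - 30 = -2.
The best choice is 6 with utility 0.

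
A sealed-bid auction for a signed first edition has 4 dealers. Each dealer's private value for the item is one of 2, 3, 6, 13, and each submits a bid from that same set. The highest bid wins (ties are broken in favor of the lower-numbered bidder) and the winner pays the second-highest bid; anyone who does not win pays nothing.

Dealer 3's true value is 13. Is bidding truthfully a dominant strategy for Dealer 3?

Yes

Check each profile of the others' bids and compare truth against every alternative bid.
Others bid (2, 6, 2): truth gives 7, best alternative gives 0.
Others bid (2, 6, 3): truth gives 7, best alternative gives 0.
Others bid (2, 6, 6): truth gives 7, best alternative gives 0.
Others bid (3, 6, 2): truth gives 7, best alternative gives 0.
Others bid (3, 6, 3): truth gives 7, best alternative gives 0.
Others bid (3, 6, 6): truth gives 7, best alternative gives 0.
(Remaining 58 profiles checked similarly; truth is weakly best in each.)
In every case the truthful bid is at least as good as any alternative, so it is a dominant strategy.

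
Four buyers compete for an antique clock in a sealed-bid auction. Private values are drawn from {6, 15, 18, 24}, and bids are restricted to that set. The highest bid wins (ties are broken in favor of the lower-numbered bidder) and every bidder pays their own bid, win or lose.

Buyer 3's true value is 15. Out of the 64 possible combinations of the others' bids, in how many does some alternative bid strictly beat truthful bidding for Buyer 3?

Others bid (6, 6, 18): truth gives -15; bid 18 gives -3 > -15. Violating.
Others bid (6, 6, 24): truth gives -15; bid 6 gives -6 > -15. Violating.
Others bid (6, 15, 6): truth gives -15; bid 18 gives -3 > -15. Violating.
Others bid (6, 15, 15): truth gives -15; bid 18 gives -3 > -15. Violating.
Others bid (6, 6, 6): truth gives 0; no alternative beats it.
Others bid (6, 6, 15): truth gives 0; no alternative beats it.
(Checking all 64 profiles: 62 have a profitable deviation, 2 do not.)

62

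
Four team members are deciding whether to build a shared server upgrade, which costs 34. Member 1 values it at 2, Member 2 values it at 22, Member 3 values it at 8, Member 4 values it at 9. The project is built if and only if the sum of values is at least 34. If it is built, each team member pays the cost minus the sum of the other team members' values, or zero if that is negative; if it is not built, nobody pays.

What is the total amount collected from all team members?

Total value 41 ≥ cost 34, so it is built.
Member 1: others sum to 39; max(0, 34 - 39) = 0.
Member 2: others sum to 19; max(0, 34 - 19) = 15.
Member 3: others sum to 33; max(0, 34 - 33) = 1.
Member 4: others sum to 32; max(0, 34 - 32) = 2.
Total collected = 0 + 15 + 1 + 2 = 18.

18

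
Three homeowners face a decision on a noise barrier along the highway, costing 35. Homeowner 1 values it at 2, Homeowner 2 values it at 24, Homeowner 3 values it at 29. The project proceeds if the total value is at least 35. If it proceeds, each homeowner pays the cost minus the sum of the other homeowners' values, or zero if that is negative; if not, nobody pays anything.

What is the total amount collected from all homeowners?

13

Total value 55 ≥ cost 35, so it is built.
Homeowner 1: others sum to 53; max(0, 35 - 53) = 0.
Homeowner 2: others sum to 31; max(0, 35 - 31) = 4.
Homeowner 3: others sum to 26; max(0, 35 - 26) = 9.
Total collected = 0 + 4 + 9 = 13.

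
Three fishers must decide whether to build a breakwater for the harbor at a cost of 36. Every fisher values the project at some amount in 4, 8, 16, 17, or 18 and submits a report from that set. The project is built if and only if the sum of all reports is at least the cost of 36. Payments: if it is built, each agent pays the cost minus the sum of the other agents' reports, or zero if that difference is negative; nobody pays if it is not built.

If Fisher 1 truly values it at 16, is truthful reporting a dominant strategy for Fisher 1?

Yes

Check each profile of the others' reports and compare truth against every alternative report.
Others report (18, 18): truth gives 16, best alternative gives 16.
Others report (17, 18): truth gives 15, best alternative gives 15.
Others report (18, 17): truth gives 15, best alternative gives 15.
Others report (16, 18): truth gives 14, best alternative gives 14.
Others report (17, 17): truth gives 14, best alternative gives 14.
Others report (18, 16): truth gives 14, best alternative gives 14.
(Remaining 19 profiles checked similarly; truth is weakly best in each.)
In every case the truthful report is at least as good as any alternative, so it is a dominant strategy.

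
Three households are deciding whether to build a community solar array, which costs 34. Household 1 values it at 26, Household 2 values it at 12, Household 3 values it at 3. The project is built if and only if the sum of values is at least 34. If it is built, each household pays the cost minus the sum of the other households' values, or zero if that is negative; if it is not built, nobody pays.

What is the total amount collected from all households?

24

Total value 41 ≥ cost 34, so it is built.
Household 1: others sum to 15; max(0, 34 - 15) = 19.
Household 2: others sum to 29; max(0, 34 - 29) = 5.
Household 3: others sum to 38; max(0, 34 - 38) = 0.
Total collected = 19 + 5 + 0 = 24.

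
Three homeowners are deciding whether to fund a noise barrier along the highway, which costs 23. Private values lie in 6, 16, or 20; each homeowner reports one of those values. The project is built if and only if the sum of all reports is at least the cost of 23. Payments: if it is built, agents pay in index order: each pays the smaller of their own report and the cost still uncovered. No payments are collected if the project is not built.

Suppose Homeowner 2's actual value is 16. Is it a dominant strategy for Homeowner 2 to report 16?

No

Consider the case where Homeowner 1 reports 6 and Homeowner 3 reports 16.
Truthful report 16: project built, pays 16, utility 16 - 16 = 0.
Report 6 instead: project built, pays 6, utility 16 - 6 = 10.
Since 10 > 0, reporting 6 is strictly better here, so truthful reporting is not dominant.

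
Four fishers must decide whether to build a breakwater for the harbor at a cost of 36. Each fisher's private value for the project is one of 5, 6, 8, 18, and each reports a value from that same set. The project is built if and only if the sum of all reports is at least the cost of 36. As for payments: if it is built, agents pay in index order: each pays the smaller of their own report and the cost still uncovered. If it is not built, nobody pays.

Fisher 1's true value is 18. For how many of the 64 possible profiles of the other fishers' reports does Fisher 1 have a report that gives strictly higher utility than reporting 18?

37

Others report (5, 5, 18): truth gives 0; report 8 gives 10 > 0. Violating.
Others report (5, 6, 18): truth gives 0; report 8 gives 10 > 0. Violating.
Others report (5, 8, 18): truth gives 0; report 5 gives 13 > 0. Violating.
Others report (5, 18, 5): truth gives 0; report 8 gives 10 > 0. Violating.
Others report (5, 5, 5): truth gives 0; no alternative beats it.
Others report (5, 5, 6): truth gives 0; no alternative beats it.
(Checking all 64 profiles: 37 have a profitable deviation, 27 do not.)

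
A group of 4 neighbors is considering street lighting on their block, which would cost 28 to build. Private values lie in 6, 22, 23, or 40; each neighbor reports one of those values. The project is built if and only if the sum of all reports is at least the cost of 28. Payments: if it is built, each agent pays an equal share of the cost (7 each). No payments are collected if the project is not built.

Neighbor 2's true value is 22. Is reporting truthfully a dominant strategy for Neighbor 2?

Yes

Check each profile of the others' reports and compare truth against every alternative report.
Others report (6, 6, 6): truth gives 15, best alternative gives 15.
Others report (6, 6, 22): truth gives 15, best alternative gives 15.
Others report (6, 6, 23): truth gives 15, best alternative gives 15.
Others report (6, 6, 40): truth gives 15, best alternative gives 15.
Others report (6, 22, 6): truth gives 15, best alternative gives 15.
Others report (6, 22, 22): truth gives 15, best alternative gives 15.
(Remaining 58 profiles checked similarly; truth is weakly best in each.)
In every case the truthful report is at least as good as any alternative, so it is a dominant strategy.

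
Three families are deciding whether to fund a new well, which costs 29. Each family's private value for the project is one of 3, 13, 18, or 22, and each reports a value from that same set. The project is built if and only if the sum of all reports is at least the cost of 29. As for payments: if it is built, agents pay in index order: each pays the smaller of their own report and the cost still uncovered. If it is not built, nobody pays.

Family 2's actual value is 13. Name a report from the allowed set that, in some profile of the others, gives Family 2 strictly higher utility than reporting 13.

Suppose Family 1 reports 13 and Family 3 reports 13.
Report 13: project built, pays 13, utility 13 - 13 = 0.
Report 3: project built, pays 3, utility 13 - 3 = 10.
So reporting 3 beats truth here (10 > 0).

3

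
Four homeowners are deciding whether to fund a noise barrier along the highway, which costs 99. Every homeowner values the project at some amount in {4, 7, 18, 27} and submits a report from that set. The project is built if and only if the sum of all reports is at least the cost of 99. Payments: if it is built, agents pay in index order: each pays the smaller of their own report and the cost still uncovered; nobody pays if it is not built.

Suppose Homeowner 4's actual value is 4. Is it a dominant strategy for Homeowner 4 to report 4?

Yes

Check each profile of the others' reports and compare truth against every alternative report.
Others report (4, 4, 4): truth gives 0, best alternative gives 0.
Others report (4, 4, 7): truth gives 0, best alternative gives 0.
Others report (4, 4, 18): truth gives 0, best alternative gives 0.
Others report (4, 4, 27): truth gives 0, best alternative gives 0.
Others report (4, 7, 4): truth gives 0, best alternative gives 0.
Others report (4, 7, 7): truth gives 0, best alternative gives 0.
(Remaining 58 profiles checked similarly; truth is weakly best in each.)
In every case the truthful report is at least as good as any alternative, so it is a dominant strategy.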